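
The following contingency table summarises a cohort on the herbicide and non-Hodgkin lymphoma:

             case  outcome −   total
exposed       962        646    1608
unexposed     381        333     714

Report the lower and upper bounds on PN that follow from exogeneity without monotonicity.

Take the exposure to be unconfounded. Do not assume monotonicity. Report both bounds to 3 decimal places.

p₁ = P(outcome | exposed) = 962/1608 = 0.59826
p₀ = P(outcome | unexposed) = 381/714 = 0.53361
Under exogeneity alone the bounds on PN are max{0,(p₁−p₀)/p₁} ≤ PN ≤ min{1,(1−p₀)/p₁}.
  lower = (p₁ − p₀)/p₁ = 0.064645 / 0.59826 ≈ 0.1081
  upper = min{1, (1 − p₀)/p₁} = 0.46639 / 0.59826 ≈ 0.7796

0.108 ≤ PN ≤ 0.780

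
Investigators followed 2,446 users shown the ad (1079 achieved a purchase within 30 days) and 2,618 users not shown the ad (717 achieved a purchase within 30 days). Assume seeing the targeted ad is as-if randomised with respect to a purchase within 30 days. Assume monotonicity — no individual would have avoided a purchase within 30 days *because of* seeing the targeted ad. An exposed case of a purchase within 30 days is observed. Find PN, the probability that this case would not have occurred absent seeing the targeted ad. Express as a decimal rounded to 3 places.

p₁ = P(outcome | exposed) = 1079/2446 = 0.44113
p₀ = P(outcome | unexposed) = 717/2618 = 0.27387
Under exogeneity and monotonicity, PN = (p₁ − p₀) / p₁.
PN = (0.44113 − 0.27387) / 0.44113 = 0.16726 / 0.44113 ≈ 0.3792

PN ≈ 0.379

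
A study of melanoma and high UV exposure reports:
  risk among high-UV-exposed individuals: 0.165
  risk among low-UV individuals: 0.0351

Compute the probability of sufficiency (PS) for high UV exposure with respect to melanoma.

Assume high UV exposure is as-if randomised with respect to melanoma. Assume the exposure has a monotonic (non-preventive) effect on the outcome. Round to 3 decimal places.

Let p₁ = 0.165, p₀ = 0.0351.
Under exogeneity and monotonicity, PS = (p₁ − p₀) / (1 − p₀).
PS = (0.165 − 0.0351) / (1 − 0.0351) = 0.1299 / 0.9649 ≈ 0.1346

PS ≈ 0.135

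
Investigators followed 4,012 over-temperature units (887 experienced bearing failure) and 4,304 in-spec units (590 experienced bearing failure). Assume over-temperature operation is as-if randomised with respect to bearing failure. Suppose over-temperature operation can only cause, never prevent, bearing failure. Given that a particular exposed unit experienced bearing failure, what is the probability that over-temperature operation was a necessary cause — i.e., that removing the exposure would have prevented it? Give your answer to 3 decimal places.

PN ≈ 0.380

p₁ = P(outcome | exposed) = 887/4012 = 0.22109
p₀ = P(outcome | unexposed) = 590/4304 = 0.13708
Under exogeneity and monotonicity, PN = (p₁ − p₀) / p₁.
PN = (0.22109 − 0.13708) / 0.22109 = 0.084005 / 0.22109 ≈ 0.3800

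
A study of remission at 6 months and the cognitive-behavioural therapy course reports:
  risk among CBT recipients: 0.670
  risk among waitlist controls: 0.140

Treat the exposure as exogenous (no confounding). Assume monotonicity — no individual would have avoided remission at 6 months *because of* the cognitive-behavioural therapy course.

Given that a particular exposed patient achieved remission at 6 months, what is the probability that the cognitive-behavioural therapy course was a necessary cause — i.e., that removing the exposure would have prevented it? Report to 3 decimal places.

Let p₁ = 0.67, p₀ = 0.14.
Under exogeneity and monotonicity, PN = (p₁ − p₀) / p₁.
PN = (0.67 − 0.14) / 0.67 = 0.53 / 0.67 ≈ 0.7910

PN ≈ 0.791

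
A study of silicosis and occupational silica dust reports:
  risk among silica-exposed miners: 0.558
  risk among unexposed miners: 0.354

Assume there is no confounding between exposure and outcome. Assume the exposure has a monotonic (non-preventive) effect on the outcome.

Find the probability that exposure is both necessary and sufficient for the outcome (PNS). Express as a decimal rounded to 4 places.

Let p₁ = 0.558, p₀ = 0.354.
Under exogeneity and monotonicity, PNS = p₁ − p₀.
PNS = 0.558 − 0.354 = 0.204

PNS ≈ 0.2040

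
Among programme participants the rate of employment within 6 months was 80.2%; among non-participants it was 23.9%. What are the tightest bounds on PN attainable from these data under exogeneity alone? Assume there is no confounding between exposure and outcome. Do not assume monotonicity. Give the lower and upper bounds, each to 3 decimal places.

p₁ = 0.802, p₀ = 0.239.
Under exogeneity alone the bounds on PN are max{0,(p₁−p₀)/p₁} ≤ PN ≤ min{1,(1−p₀)/p₁}.
  lower = (p₁ − p₀)/p₁ = 0.563 / 0.802 ≈ 0.7020
  upper = min{1, (1 − p₀)/p₁} = 0.761 / 0.802 ≈ 0.9489

0.702 ≤ PN ≤ 0.949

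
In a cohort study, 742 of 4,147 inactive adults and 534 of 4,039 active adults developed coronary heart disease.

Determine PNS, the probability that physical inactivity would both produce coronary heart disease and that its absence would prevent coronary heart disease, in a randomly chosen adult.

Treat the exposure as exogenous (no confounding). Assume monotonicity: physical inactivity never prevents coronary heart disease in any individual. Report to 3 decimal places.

PNS ≈ 0.047

p₁ = P(outcome | exposed) = 742/4147 = 0.17892
p₀ = P(outcome | unexposed) = 534/4039 = 0.13221
Under exogeneity and monotonicity, PNS = p₁ − p₀.
PNS = 0.17892 − 0.13221 = 0.046714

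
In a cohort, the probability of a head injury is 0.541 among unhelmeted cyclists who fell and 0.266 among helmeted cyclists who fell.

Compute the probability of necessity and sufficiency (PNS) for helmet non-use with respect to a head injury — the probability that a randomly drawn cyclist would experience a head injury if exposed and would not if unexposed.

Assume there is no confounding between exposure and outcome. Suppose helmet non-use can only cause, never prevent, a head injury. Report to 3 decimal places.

Let p₁ = 0.541, p₀ = 0.266.
Under exogeneity and monotonicity, PNS = p₁ − p₀.
PNS = 0.541 − 0.266 = 0.275

PNS ≈ 0.275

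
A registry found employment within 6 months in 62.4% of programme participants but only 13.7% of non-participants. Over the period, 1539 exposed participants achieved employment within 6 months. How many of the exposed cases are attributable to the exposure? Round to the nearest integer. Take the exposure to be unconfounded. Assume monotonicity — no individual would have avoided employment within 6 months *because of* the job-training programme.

p₁ = 0.624, p₀ = 0.137.
PN = (p₁ − p₀)/p₁ = (0.624 − 0.137) / 0.624 ≈ 0.78045.
Attributable cases ≈ PN × (exposed cases) = 0.78045 × 1539 ≈ 1201.11.

about 1201 cases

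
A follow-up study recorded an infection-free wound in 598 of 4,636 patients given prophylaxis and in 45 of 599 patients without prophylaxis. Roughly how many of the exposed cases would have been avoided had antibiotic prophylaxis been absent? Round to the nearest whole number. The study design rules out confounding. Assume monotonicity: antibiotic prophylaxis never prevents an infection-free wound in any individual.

about 250 cases

p₁ = P(outcome | exposed) = 598/4636 = 0.12899
p₀ = P(outcome | unexposed) = 45/599 = 0.075125
PN = (p₁ − p₀)/p₁ = (0.12899 − 0.075125) / 0.12899 ≈ 0.41759.
Attributable cases ≈ PN × (exposed cases) = 0.41759 × 598 ≈ 249.72.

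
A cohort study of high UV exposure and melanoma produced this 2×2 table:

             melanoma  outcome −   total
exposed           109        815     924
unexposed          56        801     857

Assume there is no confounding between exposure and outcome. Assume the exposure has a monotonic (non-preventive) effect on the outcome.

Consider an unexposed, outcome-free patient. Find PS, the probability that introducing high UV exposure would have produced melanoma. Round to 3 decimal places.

p₁ = P(outcome | exposed) = 109/924 = 0.11797
p₀ = P(outcome | unexposed) = 56/857 = 0.065344
Under exogeneity and monotonicity, PS = (p₁ − p₀) / (1 − p₀).
PS = (0.11797 − 0.065344) / (1 − 0.065344) = 0.052621 / 0.93466 ≈ 0.0563

PS ≈ 0.056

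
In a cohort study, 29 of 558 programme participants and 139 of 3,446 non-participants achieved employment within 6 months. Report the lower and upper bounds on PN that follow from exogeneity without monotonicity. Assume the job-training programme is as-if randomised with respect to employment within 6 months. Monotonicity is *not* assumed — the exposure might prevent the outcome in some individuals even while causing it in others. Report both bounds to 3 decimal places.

p₁ = P(outcome | exposed) = 29/558 = 0.051971
p₀ = P(outcome | unexposed) = 139/3446 = 0.040337
Under exogeneity alone the bounds on PN are max{0,(p₁−p₀)/p₁} ≤ PN ≤ min{1,(1−p₀)/p₁}.
  lower = (p₁ − p₀)/p₁ = 0.011635 / 0.051971 ≈ 0.2239
  upper = min{1, (1 − p₀)/p₁} = 0.95966 / 0.051971 ≈ 18.4652 → capped at 1

0.224 ≤ PN ≤ 1.000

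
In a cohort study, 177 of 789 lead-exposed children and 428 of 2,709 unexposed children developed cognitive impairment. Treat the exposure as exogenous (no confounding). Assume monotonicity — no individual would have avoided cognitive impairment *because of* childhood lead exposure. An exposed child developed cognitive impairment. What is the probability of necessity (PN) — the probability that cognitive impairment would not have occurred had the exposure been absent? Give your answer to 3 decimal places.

PN ≈ 0.296

p₁ = P(outcome | exposed) = 177/789 = 0.22433
p₀ = P(outcome | unexposed) = 428/2709 = 0.15799
Under exogeneity and monotonicity, PN = (p₁ − p₀) / p₁.
PN = (0.22433 − 0.15799) / 0.22433 = 0.066343 / 0.22433 ≈ 0.2957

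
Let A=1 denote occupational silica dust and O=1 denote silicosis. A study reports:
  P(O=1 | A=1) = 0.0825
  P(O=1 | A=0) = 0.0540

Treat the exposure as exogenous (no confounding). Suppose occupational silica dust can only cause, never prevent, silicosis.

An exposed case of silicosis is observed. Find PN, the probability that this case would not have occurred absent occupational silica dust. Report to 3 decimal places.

Let p₁ = 0.0825, p₀ = 0.054.
Under exogeneity and monotonicity, PN = (p₁ − p₀) / p₁.
PN = (0.0825 − 0.054) / 0.0825 = 0.0285 / 0.0825 ≈ 0.3455

PN ≈ 0.345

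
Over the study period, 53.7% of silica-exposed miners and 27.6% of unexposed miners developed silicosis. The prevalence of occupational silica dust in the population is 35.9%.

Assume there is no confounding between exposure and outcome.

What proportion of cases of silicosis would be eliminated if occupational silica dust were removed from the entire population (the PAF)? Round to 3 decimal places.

PAF ≈ 0.253

p₁ = 0.537, p₀ = 0.276.
Overall risk P(Y=1) = π·p₁ + (1−π)·p₀ = 0.359×0.537 + 0.641×0.276 = 0.3697.
Under exogeneity, PAF = [P(Y=1) − p₀] / P(Y=1).
PAF = (0.3697 − 0.276) / 0.3697 ≈ 0.2534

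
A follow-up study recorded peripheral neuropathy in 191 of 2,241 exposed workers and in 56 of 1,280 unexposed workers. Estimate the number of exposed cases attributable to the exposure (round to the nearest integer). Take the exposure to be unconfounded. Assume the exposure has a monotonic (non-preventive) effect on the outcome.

about 93 cases

p₁ = P(outcome | exposed) = 191/2241 = 0.08523
p₀ = P(outcome | unexposed) = 56/1280 = 0.04375
PN = (p₁ − p₀)/p₁ = (0.08523 − 0.04375) / 0.08523 ≈ 0.48668.
Attributable cases ≈ PN × (exposed cases) = 0.48668 × 191 ≈ 92.96.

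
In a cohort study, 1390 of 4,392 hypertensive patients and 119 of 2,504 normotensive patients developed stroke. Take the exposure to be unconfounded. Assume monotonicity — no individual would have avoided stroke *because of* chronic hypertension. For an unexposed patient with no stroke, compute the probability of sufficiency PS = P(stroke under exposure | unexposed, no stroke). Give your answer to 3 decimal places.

p₁ = P(outcome | exposed) = 1390/4392 = 0.31648
p₀ = P(outcome | unexposed) = 119/2504 = 0.047524
Under exogeneity and monotonicity, PS = (p₁ − p₀) / (1 − p₀).
PS = (0.31648 − 0.047524) / (1 − 0.047524) = 0.26896 / 0.95248 ≈ 0.2824

PS ≈ 0.282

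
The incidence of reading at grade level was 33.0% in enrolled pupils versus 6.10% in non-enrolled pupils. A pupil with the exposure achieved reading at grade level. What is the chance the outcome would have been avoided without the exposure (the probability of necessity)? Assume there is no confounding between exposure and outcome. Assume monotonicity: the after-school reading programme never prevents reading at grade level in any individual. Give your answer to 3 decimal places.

PN ≈ 0.815

p₁ = 0.33, p₀ = 0.061.
Under exogeneity and monotonicity, PN = (p₁ − p₀) / p₁.
PN = (0.33 − 0.061) / 0.33 = 0.269 / 0.33 ≈ 0.8152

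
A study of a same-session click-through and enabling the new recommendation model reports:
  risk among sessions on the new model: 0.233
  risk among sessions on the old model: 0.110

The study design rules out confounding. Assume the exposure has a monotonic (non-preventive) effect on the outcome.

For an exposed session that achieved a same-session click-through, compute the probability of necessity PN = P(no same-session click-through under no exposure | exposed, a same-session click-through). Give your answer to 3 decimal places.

PN ≈ 0.528

Let p₁ = 0.233, p₀ = 0.11.
Under exogeneity and monotonicity, PN = (p₁ − p₀) / p₁.
PN = (0.233 − 0.11) / 0.233 = 0.123 / 0.233 ≈ 0.5279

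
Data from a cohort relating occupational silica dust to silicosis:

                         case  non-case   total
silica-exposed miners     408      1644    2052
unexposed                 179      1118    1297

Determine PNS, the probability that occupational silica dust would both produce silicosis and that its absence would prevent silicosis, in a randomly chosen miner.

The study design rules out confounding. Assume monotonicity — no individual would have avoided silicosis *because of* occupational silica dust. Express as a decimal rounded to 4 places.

p₁ = P(outcome | exposed) = 408/2052 = 0.19883
p₀ = P(outcome | unexposed) = 179/1297 = 0.13801
Under exogeneity and monotonicity, PNS = p₁ − p₀.
PNS = 0.19883 − 0.13801 = 0.06082

PNS ≈ 0.0608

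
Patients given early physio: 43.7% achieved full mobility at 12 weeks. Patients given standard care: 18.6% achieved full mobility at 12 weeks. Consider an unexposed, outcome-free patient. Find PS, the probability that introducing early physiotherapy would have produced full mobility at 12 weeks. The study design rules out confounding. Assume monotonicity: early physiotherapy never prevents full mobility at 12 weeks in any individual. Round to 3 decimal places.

PS ≈ 0.308

p₁ = 0.437, p₀ = 0.186.
Under exogeneity and monotonicity, PS = (p₁ − p₀) / (1 − p₀).
PS = (0.437 − 0.186) / (1 − 0.186) = 0.251 / 0.814 ≈ 0.3084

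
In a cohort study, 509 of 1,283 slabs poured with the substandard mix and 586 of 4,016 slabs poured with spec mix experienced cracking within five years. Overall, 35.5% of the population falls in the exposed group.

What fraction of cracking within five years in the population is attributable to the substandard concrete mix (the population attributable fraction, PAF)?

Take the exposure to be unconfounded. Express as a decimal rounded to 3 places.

PAF ≈ 0.379

p₁ = P(outcome | exposed) = 509/1283 = 0.39673
p₀ = P(outcome | unexposed) = 586/4016 = 0.14592
Overall risk P(Y=1) = π·p₁ + (1−π)·p₀ = 0.355×0.39673 + 0.645×0.14592 = 0.23495.
Under exogeneity, PAF = [P(Y=1) − p₀] / P(Y=1).
PAF = (0.23495 − 0.14592) / 0.23495 ≈ 0.3790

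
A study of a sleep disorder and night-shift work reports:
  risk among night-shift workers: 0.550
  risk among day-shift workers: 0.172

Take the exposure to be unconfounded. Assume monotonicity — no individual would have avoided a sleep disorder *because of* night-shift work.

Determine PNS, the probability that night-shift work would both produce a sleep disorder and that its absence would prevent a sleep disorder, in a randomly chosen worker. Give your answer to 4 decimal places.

Let p₁ = 0.55, p₀ = 0.172.
Under exogeneity and monotonicity, PNS = p₁ − p₀.
PNS = 0.55 − 0.172 = 0.378

PNS ≈ 0.3780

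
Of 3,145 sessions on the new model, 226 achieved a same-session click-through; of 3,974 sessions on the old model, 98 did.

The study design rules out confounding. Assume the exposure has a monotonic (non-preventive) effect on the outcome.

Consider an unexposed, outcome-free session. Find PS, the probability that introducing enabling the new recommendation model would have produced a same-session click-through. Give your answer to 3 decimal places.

PS ≈ 0.048

p₁ = P(outcome | exposed) = 226/3145 = 0.07186
p₀ = P(outcome | unexposed) = 98/3974 = 0.02466
Under exogeneity and monotonicity, PS = (p₁ − p₀) / (1 − p₀).
PS = (0.07186 − 0.02466) / (1 − 0.02466) = 0.0472 / 0.97534 ≈ 0.0484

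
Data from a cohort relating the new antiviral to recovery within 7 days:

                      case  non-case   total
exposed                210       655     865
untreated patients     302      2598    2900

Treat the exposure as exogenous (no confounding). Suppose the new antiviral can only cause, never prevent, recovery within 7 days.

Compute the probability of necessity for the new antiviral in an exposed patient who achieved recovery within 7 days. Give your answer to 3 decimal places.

p₁ = P(outcome | exposed) = 210/865 = 0.24277
p₀ = P(outcome | unexposed) = 302/2900 = 0.10414
Under exogeneity and monotonicity, PN = (p₁ − p₀)/p₁.
PN = (0.24277 − 0.10414) / 0.24277 ≈ 0.5711

PN ≈ 0.571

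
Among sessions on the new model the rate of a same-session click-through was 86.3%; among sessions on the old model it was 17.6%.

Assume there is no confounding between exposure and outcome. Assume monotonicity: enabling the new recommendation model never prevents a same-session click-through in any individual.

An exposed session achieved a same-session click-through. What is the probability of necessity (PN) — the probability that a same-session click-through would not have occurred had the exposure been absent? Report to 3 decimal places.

p₁ = 0.863, p₀ = 0.176.
Under exogeneity and monotonicity, PN = (p₁ − p₀) / p₁.
PN = (0.863 − 0.176) / 0.863 = 0.687 / 0.863 ≈ 0.7961

PN ≈ 0.796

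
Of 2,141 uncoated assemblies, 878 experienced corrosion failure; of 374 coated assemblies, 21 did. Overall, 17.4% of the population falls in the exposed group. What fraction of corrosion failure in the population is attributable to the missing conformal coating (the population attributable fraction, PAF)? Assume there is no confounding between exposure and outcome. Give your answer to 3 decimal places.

p₁ = P(outcome | exposed) = 878/2141 = 0.41009
p₀ = P(outcome | unexposed) = 21/374 = 0.05615
Overall risk P(Y=1) = π·p₁ + (1−π)·p₀ = 0.174×0.41009 + 0.826×0.05615 = 0.11774.
Under exogeneity, PAF = [P(Y=1) − p₀] / P(Y=1).
PAF = (0.11774 − 0.05615) / 0.11774 ≈ 0.5231

PAF ≈ 0.523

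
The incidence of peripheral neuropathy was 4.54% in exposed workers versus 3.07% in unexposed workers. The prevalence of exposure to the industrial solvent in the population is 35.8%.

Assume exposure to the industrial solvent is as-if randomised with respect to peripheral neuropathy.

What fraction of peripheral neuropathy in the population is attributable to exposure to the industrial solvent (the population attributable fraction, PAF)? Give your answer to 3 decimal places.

PAF ≈ 0.146

p₁ = 0.0454, p₀ = 0.0307.
Overall risk P(Y=1) = π·p₁ + (1−π)·p₀ = 0.358×0.0454 + 0.642×0.0307 = 0.035963.
Under exogeneity, PAF = [P(Y=1) − p₀] / P(Y=1).
PAF = (0.035963 − 0.0307) / 0.035963 ≈ 0.1463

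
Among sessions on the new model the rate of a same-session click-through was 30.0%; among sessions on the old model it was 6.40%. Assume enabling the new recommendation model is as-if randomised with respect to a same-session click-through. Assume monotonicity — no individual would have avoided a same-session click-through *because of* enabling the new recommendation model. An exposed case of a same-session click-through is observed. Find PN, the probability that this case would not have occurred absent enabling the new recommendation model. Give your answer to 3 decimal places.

PN ≈ 0.787

p₁ = 0.3, p₀ = 0.064.
Under exogeneity and monotonicity, PN = (p₁ − p₀) / p₁.
PN = (0.3 − 0.064) / 0.3 = 0.236 / 0.3 ≈ 0.7867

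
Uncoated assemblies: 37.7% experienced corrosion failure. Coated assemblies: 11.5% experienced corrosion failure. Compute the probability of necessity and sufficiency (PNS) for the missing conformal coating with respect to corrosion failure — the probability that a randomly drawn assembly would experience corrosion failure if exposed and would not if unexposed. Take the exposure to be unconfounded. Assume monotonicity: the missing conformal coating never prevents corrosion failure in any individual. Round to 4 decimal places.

p₁ = 0.377, p₀ = 0.115.
Under exogeneity and monotonicity, PNS = p₁ − p₀.
PNS = 0.377 − 0.115 = 0.262

PNS ≈ 0.2620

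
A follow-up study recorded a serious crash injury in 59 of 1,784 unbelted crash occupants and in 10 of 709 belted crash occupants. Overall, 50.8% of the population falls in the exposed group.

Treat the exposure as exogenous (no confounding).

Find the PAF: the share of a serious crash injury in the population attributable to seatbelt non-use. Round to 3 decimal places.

p₁ = P(outcome | exposed) = 59/1784 = 0.033072
p₀ = P(outcome | unexposed) = 10/709 = 0.014104
Overall risk P(Y=1) = π·p₁ + (1−π)·p₀ = 0.508×0.033072 + 0.492×0.014104 = 0.02374.
Under exogeneity, PAF = [P(Y=1) − p₀] / P(Y=1).
PAF = (0.02374 − 0.014104) / 0.02374 ≈ 0.4059

PAF ≈ 0.406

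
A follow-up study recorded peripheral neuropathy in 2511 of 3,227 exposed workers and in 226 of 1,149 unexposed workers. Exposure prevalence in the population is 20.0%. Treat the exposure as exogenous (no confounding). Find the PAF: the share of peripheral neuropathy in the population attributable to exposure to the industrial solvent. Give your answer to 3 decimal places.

PAF ≈ 0.372

p₁ = P(outcome | exposed) = 2511/3227 = 0.77812
p₀ = P(outcome | unexposed) = 226/1149 = 0.19669
Overall risk P(Y=1) = π·p₁ + (1−π)·p₀ = 0.2×0.77812 + 0.8×0.19669 = 0.31298.
Under exogeneity, PAF = [P(Y=1) − p₀] / P(Y=1).
PAF = (0.31298 − 0.19669) / 0.31298 ≈ 0.3715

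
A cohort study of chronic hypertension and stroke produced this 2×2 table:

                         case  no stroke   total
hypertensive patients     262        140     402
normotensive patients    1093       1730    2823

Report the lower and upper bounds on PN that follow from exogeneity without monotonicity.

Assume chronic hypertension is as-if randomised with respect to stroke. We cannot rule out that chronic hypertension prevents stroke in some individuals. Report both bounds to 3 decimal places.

p₁ = P(outcome | exposed) = 262/402 = 0.65174
p₀ = P(outcome | unexposed) = 1093/2823 = 0.38718
Under exogeneity alone the bounds on PN are max{0,(p₁−p₀)/p₁} ≤ PN ≤ min{1,(1−p₀)/p₁}.
  lower = (p₁ − p₀)/p₁ = 0.26456 / 0.65174 ≈ 0.4059
  upper = min{1, (1 − p₀)/p₁} = 0.61282 / 0.65174 ≈ 0.9403

0.406 ≤ PN ≤ 0.940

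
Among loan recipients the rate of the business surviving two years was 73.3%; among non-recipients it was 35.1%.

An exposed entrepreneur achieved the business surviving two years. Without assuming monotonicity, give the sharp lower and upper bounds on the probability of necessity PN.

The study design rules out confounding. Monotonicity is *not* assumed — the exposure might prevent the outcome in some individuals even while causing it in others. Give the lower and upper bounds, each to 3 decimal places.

0.521 ≤ PN ≤ 0.885

p₁ = 0.733, p₀ = 0.351.
Under exogeneity alone the bounds on PN are max{0,(p₁−p₀)/p₁} ≤ PN ≤ min{1,(1−p₀)/p₁}.
  lower = (p₁ − p₀)/p₁ = 0.382 / 0.733 ≈ 0.5211
  upper = min{1, (1 − p₀)/p₁} = 0.649 / 0.733 ≈ 0.8854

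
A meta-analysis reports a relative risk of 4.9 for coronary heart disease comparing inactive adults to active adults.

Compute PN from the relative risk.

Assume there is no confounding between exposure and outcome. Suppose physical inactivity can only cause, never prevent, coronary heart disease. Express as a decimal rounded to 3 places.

PN ≈ 0.796

Under exogeneity and monotonicity, PN = (RR − 1) / RR = 1 − 1/RR.
PN = (4.9 − 1) / 4.9 = 3.9 / 4.9 ≈ 0.7959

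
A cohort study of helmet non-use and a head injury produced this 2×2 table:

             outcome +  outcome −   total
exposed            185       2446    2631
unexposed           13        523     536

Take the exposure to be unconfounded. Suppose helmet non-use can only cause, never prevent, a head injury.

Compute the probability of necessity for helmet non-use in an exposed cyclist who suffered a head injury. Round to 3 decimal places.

p₁ = P(outcome | exposed) = 185/2631 = 0.070315
p₀ = P(outcome | unexposed) = 13/536 = 0.024254
Under exogeneity and monotonicity, PN = (p₁ − p₀)/p₁.
PN = (0.070315 − 0.024254) / 0.070315 ≈ 0.6551

PN ≈ 0.655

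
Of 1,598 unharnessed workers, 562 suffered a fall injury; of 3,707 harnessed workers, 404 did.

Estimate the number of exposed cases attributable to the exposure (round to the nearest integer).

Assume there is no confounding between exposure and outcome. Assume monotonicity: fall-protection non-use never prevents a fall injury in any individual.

p₁ = P(outcome | exposed) = 562/1598 = 0.35169
p₀ = P(outcome | unexposed) = 404/3707 = 0.10898
PN = (p₁ − p₀)/p₁ = (0.35169 − 0.10898) / 0.35169 ≈ 0.69012.
Attributable cases ≈ PN × (exposed cases) = 0.69012 × 562 ≈ 387.85.

about 388 cases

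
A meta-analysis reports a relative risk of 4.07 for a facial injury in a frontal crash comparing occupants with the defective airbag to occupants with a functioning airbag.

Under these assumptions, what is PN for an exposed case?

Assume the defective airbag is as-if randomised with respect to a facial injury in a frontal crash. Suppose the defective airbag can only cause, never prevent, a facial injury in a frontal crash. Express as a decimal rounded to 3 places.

PN ≈ 0.754

Under exogeneity and monotonicity, PN = (RR − 1) / RR = 1 − 1/RR.
PN = (4.07 − 1) / 4.07 = 3.07 / 4.07 ≈ 0.7543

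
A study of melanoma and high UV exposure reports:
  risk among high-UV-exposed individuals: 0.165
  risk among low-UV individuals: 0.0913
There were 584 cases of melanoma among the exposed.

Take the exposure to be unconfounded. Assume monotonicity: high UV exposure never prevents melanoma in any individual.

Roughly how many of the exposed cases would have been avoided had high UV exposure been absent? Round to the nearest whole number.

about 261 cases

Let p₁ = 0.165, p₀ = 0.0913.
PN = (p₁ − p₀)/p₁ = (0.165 − 0.0913) / 0.165 ≈ 0.44667.
Attributable cases ≈ PN × (exposed cases) = 0.44667 × 584 ≈ 260.85.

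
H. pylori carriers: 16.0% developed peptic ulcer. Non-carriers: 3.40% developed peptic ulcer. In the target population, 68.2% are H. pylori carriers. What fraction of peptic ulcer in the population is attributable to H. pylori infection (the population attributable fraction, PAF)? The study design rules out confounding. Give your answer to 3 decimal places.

p₁ = 0.16, p₀ = 0.034.
Overall risk P(Y=1) = π·p₁ + (1−π)·p₀ = 0.682×0.16 + 0.318×0.034 = 0.11993.
Under exogeneity, PAF = [P(Y=1) − p₀] / P(Y=1).
PAF = (0.11993 − 0.034) / 0.11993 ≈ 0.7165

PAF ≈ 0.717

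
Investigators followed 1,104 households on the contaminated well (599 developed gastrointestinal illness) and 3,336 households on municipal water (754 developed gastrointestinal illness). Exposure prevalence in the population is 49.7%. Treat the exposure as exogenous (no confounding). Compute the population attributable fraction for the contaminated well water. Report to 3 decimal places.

p₁ = P(outcome | exposed) = 599/1104 = 0.54257
p₀ = P(outcome | unexposed) = 754/3336 = 0.22602
Overall risk P(Y=1) = π·p₁ + (1−π)·p₀ = 0.497×0.54257 + 0.503×0.22602 = 0.38335.
Under exogeneity, PAF = [P(Y=1) − p₀] / P(Y=1).
PAF = (0.38335 − 0.22602) / 0.38335 ≈ 0.4104

PAF ≈ 0.410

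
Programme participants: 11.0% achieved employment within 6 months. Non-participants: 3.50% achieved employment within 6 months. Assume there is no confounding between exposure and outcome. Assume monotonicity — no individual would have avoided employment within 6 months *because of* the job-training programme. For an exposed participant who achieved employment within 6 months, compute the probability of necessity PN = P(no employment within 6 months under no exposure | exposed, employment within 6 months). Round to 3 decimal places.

PN ≈ 0.682

p₁ = 0.11, p₀ = 0.035.
Under exogeneity and monotonicity, PN = (p₁ − p₀) / p₁.
PN = (0.11 − 0.035) / 0.11 = 0.075 / 0.11 ≈ 0.6818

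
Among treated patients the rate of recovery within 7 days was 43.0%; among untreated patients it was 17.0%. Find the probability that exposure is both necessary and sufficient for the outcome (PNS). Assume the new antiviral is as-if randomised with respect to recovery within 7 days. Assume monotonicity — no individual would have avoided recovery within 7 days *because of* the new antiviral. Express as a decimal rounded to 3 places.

PNS ≈ 0.260

p₁ = 0.43, p₀ = 0.17.
Under exogeneity and monotonicity, PNS = p₁ − p₀.
PNS = 0.43 − 0.17 = 0.26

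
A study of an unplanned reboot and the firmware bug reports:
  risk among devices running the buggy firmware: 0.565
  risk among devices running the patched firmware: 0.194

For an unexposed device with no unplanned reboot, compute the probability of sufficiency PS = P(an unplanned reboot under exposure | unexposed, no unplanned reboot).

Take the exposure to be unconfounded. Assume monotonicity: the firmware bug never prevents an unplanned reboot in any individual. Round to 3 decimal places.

Let p₁ = 0.565, p₀ = 0.194.
Under exogeneity and monotonicity, PS = (p₁ − p₀) / (1 − p₀).
PS = (0.565 − 0.194) / (1 − 0.194) = 0.371 / 0.806 ≈ 0.4603

PS ≈ 0.460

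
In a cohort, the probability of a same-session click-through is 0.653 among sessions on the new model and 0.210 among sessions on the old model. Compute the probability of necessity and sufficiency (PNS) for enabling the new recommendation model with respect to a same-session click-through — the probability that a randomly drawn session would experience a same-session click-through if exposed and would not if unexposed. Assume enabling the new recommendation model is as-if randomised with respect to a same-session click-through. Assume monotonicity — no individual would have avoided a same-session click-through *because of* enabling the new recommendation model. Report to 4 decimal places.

PNS ≈ 0.4430

Let p₁ = 0.653, p₀ = 0.21.
Under exogeneity and monotonicity, PNS = p₁ − p₀.
PNS = 0.653 − 0.21 = 0.443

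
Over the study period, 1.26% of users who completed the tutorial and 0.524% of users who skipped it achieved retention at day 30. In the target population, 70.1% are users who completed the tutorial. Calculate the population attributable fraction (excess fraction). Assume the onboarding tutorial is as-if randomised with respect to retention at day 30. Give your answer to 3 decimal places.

p₁ = 0.0126, p₀ = 0.00524.
Overall risk P(Y=1) = π·p₁ + (1−π)·p₀ = 0.701×0.0126 + 0.299×0.00524 = 0.010399.
Under exogeneity, PAF = [P(Y=1) − p₀] / P(Y=1).
PAF = (0.010399 − 0.00524) / 0.010399 ≈ 0.4961

PAF ≈ 0.496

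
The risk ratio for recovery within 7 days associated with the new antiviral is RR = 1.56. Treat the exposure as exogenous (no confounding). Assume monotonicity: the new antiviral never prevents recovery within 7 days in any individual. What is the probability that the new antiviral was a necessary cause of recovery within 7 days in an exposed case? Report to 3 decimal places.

Under exogeneity and monotonicity, PN = (RR − 1) / RR = 1 − 1/RR.
PN = (1.56 − 1) / 1.56 = 0.56 / 1.56 ≈ 0.3590

PN ≈ 0.359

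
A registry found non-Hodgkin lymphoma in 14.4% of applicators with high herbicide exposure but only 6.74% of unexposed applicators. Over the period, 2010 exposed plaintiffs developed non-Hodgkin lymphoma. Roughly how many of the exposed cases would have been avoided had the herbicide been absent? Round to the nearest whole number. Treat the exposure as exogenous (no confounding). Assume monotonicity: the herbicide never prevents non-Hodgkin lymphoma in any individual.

p₁ = 0.144, p₀ = 0.0674.
PN = (p₁ − p₀)/p₁ = (0.144 − 0.0674) / 0.144 ≈ 0.53194.
Attributable cases ≈ PN × (exposed cases) = 0.53194 × 2010 ≈ 1069.21.

about 1069 cases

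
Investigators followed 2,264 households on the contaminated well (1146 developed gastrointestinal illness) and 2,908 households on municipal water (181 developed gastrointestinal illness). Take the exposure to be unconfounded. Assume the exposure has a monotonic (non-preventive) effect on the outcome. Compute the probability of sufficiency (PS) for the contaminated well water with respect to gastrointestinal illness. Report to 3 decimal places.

PS ≈ 0.473

p₁ = P(outcome | exposed) = 1146/2264 = 0.50618
p₀ = P(outcome | unexposed) = 181/2908 = 0.062242
Under exogeneity and monotonicity, PS = (p₁ − p₀) / (1 − p₀).
PS = (0.50618 − 0.062242) / (1 − 0.062242) = 0.44394 / 0.93776 ≈ 0.4734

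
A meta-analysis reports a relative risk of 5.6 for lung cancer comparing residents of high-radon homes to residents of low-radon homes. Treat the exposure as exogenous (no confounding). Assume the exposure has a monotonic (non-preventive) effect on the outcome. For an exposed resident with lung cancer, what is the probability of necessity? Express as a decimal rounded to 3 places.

PN ≈ 0.821

Under exogeneity and monotonicity, PN = (RR − 1) / RR = 1 − 1/RR.
PN = (5.6 − 1) / 5.6 = 4.6 / 5.6 ≈ 0.8214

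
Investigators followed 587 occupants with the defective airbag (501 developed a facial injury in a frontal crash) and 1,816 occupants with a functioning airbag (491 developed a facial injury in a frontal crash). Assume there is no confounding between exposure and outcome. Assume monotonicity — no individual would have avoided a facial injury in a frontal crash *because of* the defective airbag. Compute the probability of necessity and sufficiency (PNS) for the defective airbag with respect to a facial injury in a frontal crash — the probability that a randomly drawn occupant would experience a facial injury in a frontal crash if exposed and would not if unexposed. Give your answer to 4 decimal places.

p₁ = P(outcome | exposed) = 501/587 = 0.85349
p₀ = P(outcome | unexposed) = 491/1816 = 0.27037
Under exogeneity and monotonicity, PNS = p₁ − p₀.
PNS = 0.85349 − 0.27037 = 0.58312

PNS ≈ 0.5831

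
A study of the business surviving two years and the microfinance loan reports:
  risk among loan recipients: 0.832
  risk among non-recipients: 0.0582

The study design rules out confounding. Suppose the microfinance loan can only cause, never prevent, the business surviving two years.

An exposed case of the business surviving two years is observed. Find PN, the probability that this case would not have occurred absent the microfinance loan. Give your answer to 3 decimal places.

PN ≈ 0.930

Let p₁ = 0.832, p₀ = 0.0582.
Under exogeneity and monotonicity, PN = (p₁ − p₀) / p₁.
PN = (0.832 − 0.0582) / 0.832 = 0.7738 / 0.832 ≈ 0.9300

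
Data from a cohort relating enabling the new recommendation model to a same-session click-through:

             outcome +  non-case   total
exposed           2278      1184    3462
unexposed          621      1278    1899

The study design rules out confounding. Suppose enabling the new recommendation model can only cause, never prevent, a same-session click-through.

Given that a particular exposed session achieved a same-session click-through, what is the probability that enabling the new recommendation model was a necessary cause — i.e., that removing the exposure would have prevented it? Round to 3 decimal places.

p₁ = P(outcome | exposed) = 2278/3462 = 0.658
p₀ = P(outcome | unexposed) = 621/1899 = 0.32701
Under exogeneity and monotonicity, PN = (p₁ − p₀)/p₁.
PN = (0.658 − 0.32701) / 0.658 ≈ 0.5030

PN ≈ 0.503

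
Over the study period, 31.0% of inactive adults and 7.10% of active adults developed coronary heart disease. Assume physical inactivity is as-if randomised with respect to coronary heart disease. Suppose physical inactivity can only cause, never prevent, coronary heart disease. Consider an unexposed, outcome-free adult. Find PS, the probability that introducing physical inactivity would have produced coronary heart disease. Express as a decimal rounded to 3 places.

PS ≈ 0.257

p₁ = 0.31, p₀ = 0.071.
Under exogeneity and monotonicity, PS = (p₁ − p₀) / (1 − p₀).
PS = (0.31 − 0.071) / (1 − 0.071) = 0.239 / 0.929 ≈ 0.2573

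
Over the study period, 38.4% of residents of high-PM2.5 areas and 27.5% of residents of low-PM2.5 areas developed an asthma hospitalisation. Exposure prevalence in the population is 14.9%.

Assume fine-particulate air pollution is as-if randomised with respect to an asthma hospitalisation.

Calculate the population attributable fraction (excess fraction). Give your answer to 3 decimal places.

PAF ≈ 0.056

p₁ = 0.384, p₀ = 0.275.
Overall risk P(Y=1) = π·p₁ + (1−π)·p₀ = 0.149×0.384 + 0.851×0.275 = 0.29124.
Under exogeneity, PAF = [P(Y=1) − p₀] / P(Y=1).
PAF = (0.29124 − 0.275) / 0.29124 ≈ 0.0558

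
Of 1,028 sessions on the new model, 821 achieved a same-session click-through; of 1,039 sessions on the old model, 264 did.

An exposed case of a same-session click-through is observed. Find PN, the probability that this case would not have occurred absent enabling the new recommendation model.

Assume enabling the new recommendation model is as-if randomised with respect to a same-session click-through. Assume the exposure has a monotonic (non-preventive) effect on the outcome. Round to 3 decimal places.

p₁ = P(outcome | exposed) = 821/1028 = 0.79864
p₀ = P(outcome | unexposed) = 264/1039 = 0.25409
Under exogeneity and monotonicity, PN = (p₁ − p₀) / p₁.
PN = (0.79864 − 0.25409) / 0.79864 = 0.54455 / 0.79864 ≈ 0.6818

PN ≈ 0.682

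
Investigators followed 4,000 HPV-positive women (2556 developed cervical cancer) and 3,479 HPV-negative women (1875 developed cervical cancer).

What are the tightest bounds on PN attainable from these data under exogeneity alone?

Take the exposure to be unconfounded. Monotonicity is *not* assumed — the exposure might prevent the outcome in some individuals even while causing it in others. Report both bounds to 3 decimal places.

0.157 ≤ PN ≤ 0.722

p₁ = P(outcome | exposed) = 2556/4000 = 0.639
p₀ = P(outcome | unexposed) = 1875/3479 = 0.53895
Under exogeneity alone the bounds on PN are max{0,(p₁−p₀)/p₁} ≤ PN ≤ min{1,(1−p₀)/p₁}.
  lower = (p₁ − p₀)/p₁ = 0.10005 / 0.639 ≈ 0.1566
  upper = min{1, (1 − p₀)/p₁} = 0.46105 / 0.639 ≈ 0.7215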